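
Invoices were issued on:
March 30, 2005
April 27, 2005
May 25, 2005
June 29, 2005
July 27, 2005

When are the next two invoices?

Every date is a Wednesday; gaps 28, 28, 35, 28 days.
Each is the last Wednesday of its month (at least one falls on the 29th or later, ruling out '4th Wednesday').
Last Wednesday of August 2005: August 31, 2005.
September 2005 ends with Wednesday September 28, 2005.

August 31, 2005; September 28, 2005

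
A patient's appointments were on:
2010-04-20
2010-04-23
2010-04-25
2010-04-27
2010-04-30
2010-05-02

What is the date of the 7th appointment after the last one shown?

Gaps: 3, 2, 2, 3, 2 days — not constant, but cyclic with period 3.
The events fall on every Tuesday, Friday and Sunday.
The following Tuesday is 2010-05-04.
The following Friday is 2010-05-07.
Next Sunday: 2010-05-09.
Next Tuesday: 2010-05-11.
The following Friday is 2010-05-14.
Next Sunday: 2010-05-16.
Next Tuesday: 2010-05-18.

2010-05-18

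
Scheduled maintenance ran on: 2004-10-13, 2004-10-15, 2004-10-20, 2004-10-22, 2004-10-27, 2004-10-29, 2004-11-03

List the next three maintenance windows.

2004-11-05, 2004-11-10, 2004-11-12

The gap pattern 2, 5, 2, 5, 2, 5 repeats every 2 events.
These are the Wednesdays and Fridays of each week.
The following Friday is 2004-11-05.
The following Wednesday is 2004-11-10.
Next Friday: 2004-11-12.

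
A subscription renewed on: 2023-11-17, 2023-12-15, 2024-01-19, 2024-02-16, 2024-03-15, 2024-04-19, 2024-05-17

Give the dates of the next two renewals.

All dates are Fridays, 28, 35, 28, 28, 35, 28 days apart.
Specifically, the 3rd Friday of each month.
June 2024 — 3rd Friday is 2024-06-21.
July 2024 — 3rd Friday is 2024-07-19.

2024-06-21, 2024-07-19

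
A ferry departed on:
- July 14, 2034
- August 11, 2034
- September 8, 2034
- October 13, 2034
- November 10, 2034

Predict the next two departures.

These are Fridays at 28- or 35-day spacing (28, 28, 35, 28).
The pattern: 2nd Friday of the month.
December 2034 — 2nd Friday is December 8, 2034.
2nd Friday of January 2035: January 12, 2035.

December 8, 2034; January 12, 2035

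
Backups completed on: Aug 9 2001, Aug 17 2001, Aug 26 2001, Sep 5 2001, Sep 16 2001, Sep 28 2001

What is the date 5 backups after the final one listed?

Dec 12 2001

Gaps: 8, 9, 10, 11, 12 days — each gap is 1 larger than the previous one.
Next gap: 13 days. Sep 28 2001 + 13 days = Oct 11 2001.
Next gap: 14 days. Oct 11 2001 + 14 days = Oct 25 2001.
Next gap: 15 days. Oct 25 2001 + 15 days = Nov 9 2001.
Next gap: 16 days. Nov 9 2001 + 16 days = Nov 25 2001.
Next gap: 17 days. Nov 25 2001 + 17 days = Dec 12 2001.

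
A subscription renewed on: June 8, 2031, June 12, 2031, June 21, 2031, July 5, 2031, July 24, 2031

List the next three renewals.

Intervals are 4, 9, 14, 19 days — an arithmetic progression with common difference 5.
Next gap: 24 days. July 24, 2031 + 24 days = August 17, 2031.
Next gap: 29 days. August 17, 2031 + 29 days = September 15, 2031.
Next gap: 34 days. September 15, 2031 + 34 days = October 19, 2031.

August 17, 2031; September 15, 2031; October 19, 2031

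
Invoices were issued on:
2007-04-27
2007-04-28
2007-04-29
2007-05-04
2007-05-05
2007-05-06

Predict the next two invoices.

2007-05-11, 2007-05-12

Every event lands on a Friday or Saturday or Sunday (gaps cycle 1, 1, 5, 1, 1).
So the schedule is: every Friday, Saturday and Sunday.
Next Friday: 2007-05-11.
The following Saturday is 2007-05-12.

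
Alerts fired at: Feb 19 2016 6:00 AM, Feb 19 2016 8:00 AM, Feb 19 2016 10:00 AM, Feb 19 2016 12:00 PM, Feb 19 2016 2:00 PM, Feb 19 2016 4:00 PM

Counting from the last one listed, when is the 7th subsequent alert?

The interval is a steady 2 hours (2, 2, 2, 2, 2).
Feb 19 2016 4:00 PM + 2 h = Feb 19 2016 6:00 PM.
Feb 19 2016 6:00 PM + 2 h = Feb 19 2016 8:00 PM.
Feb 19 2016 8:00 PM + 2 h = Feb 19 2016 10:00 PM.
Feb 19 2016 10:00 PM + 2 h = Feb 20 2016 12:00 AM.
Feb 20 2016 12:00 AM + 2 h = Feb 20 2016 2:00 AM.
Feb 20 2016 2:00 AM + 2 h = Feb 20 2016 4:00 AM.
Feb 20 2016 4:00 AM + 2 h = Feb 20 2016 6:00 AM.

Feb 20 2016 6:00 AM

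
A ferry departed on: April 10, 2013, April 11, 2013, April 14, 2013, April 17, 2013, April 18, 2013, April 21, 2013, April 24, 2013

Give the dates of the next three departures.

Gaps: 1, 3, 3, 1, 3, 3 days — not constant, but cyclic with period 3.
The events fall on every Wednesday, Thursday and Sunday.
Next Thursday: April 25, 2013.
The following Sunday is April 28, 2013.
The following Wednesday is May 1, 2013.

April 25, 2013; April 28, 2013; May 1, 2013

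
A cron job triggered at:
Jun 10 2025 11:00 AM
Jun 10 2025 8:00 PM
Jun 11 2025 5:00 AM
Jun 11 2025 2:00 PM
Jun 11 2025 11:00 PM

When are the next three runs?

Spacing: 9, 9, 9, 9 h — constant 9 h.
Jun 11 2025 11:00 PM + 9 h = Jun 12 2025 8:00 AM.
Jun 12 2025 8:00 AM + 9 h = Jun 12 2025 5:00 PM.
Jun 12 2025 5:00 PM + 9 h = Jun 13 2025 2:00 AM.

Jun 12 2025 8:00 AM, Jun 12 2025 5:00 PM, Jun 13 2025 2:00 AM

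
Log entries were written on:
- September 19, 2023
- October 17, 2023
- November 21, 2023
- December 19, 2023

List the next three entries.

January 16, 2024; February 20, 2024; March 19, 2024

Gaps: 28, 35, 28 days — a mix of 28 and 35. Every date is a Tuesday.
Each is the 3rd Tuesday of its month.
3rd Tuesday of January 2024: January 16, 2024.
3rd Tuesday of February 2024: February 20, 2024.
March 2024 — 3rd Tuesday is March 19, 2024.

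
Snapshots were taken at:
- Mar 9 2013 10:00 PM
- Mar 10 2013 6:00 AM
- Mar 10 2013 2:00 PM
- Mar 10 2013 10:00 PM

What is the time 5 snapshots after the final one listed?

The interval is a steady 8 hours (8, 8, 8).
Mar 10 2013 10:00 PM + 8 h = Mar 11 2013 6:00 AM.
Mar 11 2013 6:00 AM + 8 h = Mar 11 2013 2:00 PM.
Mar 11 2013 2:00 PM + 8 h = Mar 11 2013 10:00 PM.
Mar 11 2013 10:00 PM + 8 h = Mar 12 2013 6:00 AM.
Mar 12 2013 6:00 AM + 8 h = Mar 12 2013 2:00 PM.

Mar 12 2013 2:00 PM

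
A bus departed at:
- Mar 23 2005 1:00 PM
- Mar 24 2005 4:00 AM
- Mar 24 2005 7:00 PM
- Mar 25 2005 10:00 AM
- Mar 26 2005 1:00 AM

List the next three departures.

Spacing: 15, 15, 15, 15 h — constant 15 h.
Mar 26 2005 1:00 AM + 15 h = Mar 26 2005 4:00 PM.
Mar 26 2005 4:00 PM + 15 h = Mar 27 2005 7:00 AM.
Mar 27 2005 7:00 AM + 15 h = Mar 27 2005 10:00 PM.

Mar 26 2005 4:00 PM, Mar 27 2005 7:00 AM, Mar 27 2005 10:00 PM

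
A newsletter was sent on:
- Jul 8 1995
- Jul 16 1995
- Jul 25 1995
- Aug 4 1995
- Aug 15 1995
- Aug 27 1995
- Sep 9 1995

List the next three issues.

Sep 23 1995, Oct 8 1995, Oct 24 1995

Gaps: 8, 9, 10, 11, 12, 13 days — each gap is 1 larger than the previous one.
Next gap: 14 days. Sep 9 1995 + 14 days = Sep 23 1995.
Next gap: 15 days. Sep 23 1995 + 15 days = Oct 8 1995.
Next gap: 16 days. Oct 8 1995 + 16 days = Oct 24 1995.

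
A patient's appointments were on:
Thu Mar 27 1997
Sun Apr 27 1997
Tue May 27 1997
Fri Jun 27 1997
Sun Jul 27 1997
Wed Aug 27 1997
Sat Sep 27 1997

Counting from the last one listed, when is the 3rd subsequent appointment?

Sat Dec 27 1997

Each date is the 27th; the gaps (31, 30, 31, 30, 31, 31) track the month lengths.
The rule is the 27th of each month.
October 1997: Mon Oct 27 1997.
Next: November 1997 → Thu Nov 27 1997.
Next: December 1997 → Sat Dec 27 1997.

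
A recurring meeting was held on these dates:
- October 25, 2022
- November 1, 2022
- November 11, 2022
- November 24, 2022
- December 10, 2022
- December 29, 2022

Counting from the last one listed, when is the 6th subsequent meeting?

June 24, 2023

The spacing grows by 3 each time: 7, 10, 13, 16, 19 days.
Next gap: 22 days. December 29, 2022 + 22 days = January 20, 2023.
Next gap: 25 days. January 20, 2023 + 25 days = February 14, 2023.
Next gap: 28 days. February 14, 2023 + 28 days = March 14, 2023.
Next gap: 31 days. March 14, 2023 + 31 days = April 14, 2023.
Next gap: 34 days. April 14, 2023 + 34 days = May 18, 2023.
Next gap: 37 days. May 18, 2023 + 37 days = June 24, 2023.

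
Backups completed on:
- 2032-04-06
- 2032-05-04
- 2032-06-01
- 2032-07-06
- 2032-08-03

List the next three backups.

Gaps: 28, 28, 35, 28 days — a mix of 28 and 35. Every date is a Tuesday.
Each is the 1st Tuesday of its month.
September 2032 — 1st Tuesday is 2032-09-07.
October 2032 — 1st Tuesday is 2032-10-05.
1st Tuesday of November 2032: 2032-11-02.

2032-09-07, 2032-10-05, 2032-11-02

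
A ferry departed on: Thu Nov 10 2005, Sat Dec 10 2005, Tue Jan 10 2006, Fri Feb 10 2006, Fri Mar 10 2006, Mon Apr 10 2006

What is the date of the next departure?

Wed May 10 2006

The day-of-month is always 10 (30, 31, 31, 28, 31 days between events).
So this recurs on the 10th of each month.
May 2006: Wed May 10 2006.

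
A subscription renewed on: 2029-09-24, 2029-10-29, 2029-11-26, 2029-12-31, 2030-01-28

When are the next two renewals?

These are Mondays with 35, 28, 35, 28-day gaps.
Each is the final Monday of its month — 2029-10-29 is past the 28th, so '4th Monday' doesn't fit.
February 2030 ends with Monday 2030-02-25.
March 2030 ends with Monday 2030-03-25.

2030-02-25, 2030-03-25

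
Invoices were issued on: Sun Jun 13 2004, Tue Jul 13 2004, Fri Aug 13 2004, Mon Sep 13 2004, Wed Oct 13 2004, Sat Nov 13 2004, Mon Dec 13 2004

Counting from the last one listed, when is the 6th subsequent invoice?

Mon Jun 13 2005

The day-of-month is always 13 (30, 31, 31, 30, 31, 30 days between events).
So this recurs on the 13th of each month.
Next: January 2005 → Thu Jan 13 2005.
Next: February 2005 → Sun Feb 13 2005.
March 2005: Sun Mar 13 2005.
Next: April 2005 → Wed Apr 13 2005.
May 2005: Fri May 13 2005.
June 2005: Mon Jun 13 2005.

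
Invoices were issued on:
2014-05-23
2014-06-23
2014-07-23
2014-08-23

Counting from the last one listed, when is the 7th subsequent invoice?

2015-03-23

The day-of-month is always 23 (31, 30, 31 days between events).
So this recurs on the 23rd of each month.
September 2014: 2014-09-23.
October 2014: 2014-10-23.
November 2014: 2014-11-23.
Next: December 2014 → 2014-12-23.
Next: January 2015 → 2015-01-23.
Next: February 2015 → 2015-02-23.
March 2015: 2015-03-23.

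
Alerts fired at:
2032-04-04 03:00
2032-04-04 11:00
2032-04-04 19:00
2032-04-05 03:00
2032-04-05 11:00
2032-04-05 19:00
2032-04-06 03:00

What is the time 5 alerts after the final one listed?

Gaps: 8, 8, 8, 8, 8, 8 hours — each event is 8 hours after the previous one.
2032-04-06 03:00 + 8 h = 2032-04-06 11:00.
2032-04-06 11:00 + 8 h = 2032-04-06 19:00.
2032-04-06 19:00 + 8 h = 2032-04-07 03:00.
2032-04-07 03:00 + 8 h = 2032-04-07 11:00.
2032-04-07 11:00 + 8 h = 2032-04-07 19:00.

2032-04-07 19:00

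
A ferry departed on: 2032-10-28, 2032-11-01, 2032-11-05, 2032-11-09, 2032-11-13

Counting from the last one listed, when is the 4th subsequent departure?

Gaps between consecutive events: 4, 4, 4, 4 days — a constant 4-day interval.
2032-11-13 + 4 days = 2032-11-17.
2032-11-17 + 4 days = 2032-11-21.
2032-11-21 + 4 days = 2032-11-25.
2032-11-25 + 4 days = 2032-11-29.

2032-11-29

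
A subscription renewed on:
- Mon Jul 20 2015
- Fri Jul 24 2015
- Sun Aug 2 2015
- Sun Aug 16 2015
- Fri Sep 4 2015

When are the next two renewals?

Mon Sep 28 2015, Tue Oct 27 2015

Gaps: 4, 9, 14, 19 days — each gap is 5 larger than the previous one.
Next gap: 24 days. Fri Sep 4 2015 + 24 days = Mon Sep 28 2015.
Next gap: 29 days. Mon Sep 28 2015 + 29 days = Tue Oct 27 2015.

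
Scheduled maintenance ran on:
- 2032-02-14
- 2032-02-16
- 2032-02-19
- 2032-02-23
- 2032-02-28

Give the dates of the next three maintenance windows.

Intervals are 2, 3, 4, 5 days — an arithmetic progression with common difference 1.
Next gap: 6 days. 2032-02-28 + 6 days = 2032-03-05.
Next gap: 7 days. 2032-03-05 + 7 days = 2032-03-12.
Next gap: 8 days. 2032-03-12 + 8 days = 2032-03-20.

2032-03-05, 2032-03-12, 2032-03-20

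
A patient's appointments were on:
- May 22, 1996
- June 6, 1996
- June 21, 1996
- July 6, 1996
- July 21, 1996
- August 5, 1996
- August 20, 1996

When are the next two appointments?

Gaps between consecutive events: 15, 15, 15, 15, 15, 15 days — a constant 15-day interval.
August 20, 1996 + 15 days = September 4, 1996.
September 4, 1996 + 15 days = September 19, 1996.

September 4, 1996; September 19, 1996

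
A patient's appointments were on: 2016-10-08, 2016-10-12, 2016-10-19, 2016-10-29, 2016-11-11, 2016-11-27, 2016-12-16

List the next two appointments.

Intervals are 4, 7, 10, 13, 16, 19 days — an arithmetic progression with common difference 3.
Next gap: 22 days. 2016-12-16 + 22 days = 2017-01-07.
Next gap: 25 days. 2017-01-07 + 25 days = 2017-02-01.

2017-01-07, 2017-02-01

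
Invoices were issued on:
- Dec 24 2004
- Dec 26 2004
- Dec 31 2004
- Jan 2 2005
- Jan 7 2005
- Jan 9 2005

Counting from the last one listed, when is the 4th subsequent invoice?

The gap pattern 2, 5, 2, 5, 2 repeats every 2 events.
These are the Fridays and Sundays of each week.
The following Friday is Jan 14 2005.
The following Sunday is Jan 16 2005.
Next Friday: Jan 21 2005.
Next Sunday: Jan 23 2005.

Jan 23 2005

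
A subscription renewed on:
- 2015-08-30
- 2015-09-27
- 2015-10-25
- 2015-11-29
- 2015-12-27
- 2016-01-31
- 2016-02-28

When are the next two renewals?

2016-03-27, 2016-04-24

Every date is a Sunday; gaps 28, 28, 35, 28, 35, 28 days.
Each is the last Sunday of its month (at least one falls on the 29th or later, ruling out '4th Sunday').
Last Sunday of March 2016: 2016-03-27.
April 2016 ends with Sunday 2016-04-24.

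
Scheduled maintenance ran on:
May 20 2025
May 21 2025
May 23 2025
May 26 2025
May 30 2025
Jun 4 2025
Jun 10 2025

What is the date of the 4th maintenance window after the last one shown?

Jul 14 2025

Intervals are 1, 2, 3, 4, 5, 6 days — an arithmetic progression with common difference 1.
Next gap: 7 days. Jun 10 2025 + 7 days = Jun 17 2025.
Next gap: 8 days. Jun 17 2025 + 8 days = Jun 25 2025.
Next gap: 9 days. Jun 25 2025 + 9 days = Jul 4 2025.
Next gap: 10 days. Jul 4 2025 + 10 days = Jul 14 2025.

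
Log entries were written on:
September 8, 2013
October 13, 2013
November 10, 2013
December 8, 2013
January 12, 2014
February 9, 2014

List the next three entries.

These are Sundays at 28- or 35-day spacing (35, 28, 28, 35, 28).
The pattern: 2nd Sunday of the month.
March 2014 — 2nd Sunday is March 9, 2014.
2nd Sunday of April 2014: April 13, 2014.
May 2014 — 2nd Sunday is May 11, 2014.

March 9, 2014; April 13, 2014; May 11, 2014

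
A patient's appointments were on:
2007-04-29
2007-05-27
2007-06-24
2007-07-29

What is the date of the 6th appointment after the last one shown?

All Sundays; the gaps (28, 28, 35) vary with month length.
This is the last Sunday of each month.
Last Sunday of August 2007: 2007-08-26.
Last Sunday of September 2007: 2007-09-30.
Last Sunday of October 2007: 2007-10-28.
November 2007 ends with Sunday 2007-11-25.
Last Sunday of December 2007: 2007-12-30.
Last Sunday of January 2008: 2008-01-27.

2008-01-27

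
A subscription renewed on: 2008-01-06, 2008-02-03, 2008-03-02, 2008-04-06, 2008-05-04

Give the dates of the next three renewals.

All dates are Sundays, 28, 28, 35, 28 days apart.
Specifically, the 1st Sunday of each month.
1st Sunday of June 2008: 2008-06-01.
1st Sunday of July 2008: 2008-07-06.
1st Sunday of August 2008: 2008-08-03.

2008-06-01, 2008-07-06, 2008-08-03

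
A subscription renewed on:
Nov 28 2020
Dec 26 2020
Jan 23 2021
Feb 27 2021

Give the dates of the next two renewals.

Gaps: 28, 28, 35 days — a mix of 28 and 35. Every date is a Saturday.
Each is the 4th Saturday of its month.
March 2021 — 4th Saturday is Mar 27 2021.
April 2021 — 4th Saturday is Apr 24 2021.

Mar 27 2021, Apr 24 2021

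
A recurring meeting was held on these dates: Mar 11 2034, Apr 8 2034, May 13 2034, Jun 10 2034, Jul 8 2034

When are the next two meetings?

Aug 12 2034, Sep 9 2034

These are Saturdays at 28- or 35-day spacing (28, 35, 28, 28).
The pattern: 2nd Saturday of the month.
2nd Saturday of August 2034: Aug 12 2034.
September 2034 — 2nd Saturday is Sep 9 2034.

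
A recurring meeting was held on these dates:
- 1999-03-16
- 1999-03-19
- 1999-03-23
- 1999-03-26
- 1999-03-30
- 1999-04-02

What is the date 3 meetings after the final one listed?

1999-04-13

Every event lands on a Tuesday or Friday (gaps cycle 3, 4, 3, 4, 3).
So the schedule is: every Tuesday and Friday.
Next Tuesday: 1999-04-06.
The following Friday is 1999-04-09.
The following Tuesday is 1999-04-13.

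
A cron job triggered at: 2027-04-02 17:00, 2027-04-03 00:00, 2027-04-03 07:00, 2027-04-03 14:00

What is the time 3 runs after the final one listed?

2027-04-04 11:00

Gaps: 7, 7, 7 hours — each event is 7 hours after the previous one.
2027-04-03 14:00 + 7 h = 2027-04-03 21:00.
2027-04-03 21:00 + 7 h = 2027-04-04 04:00.
2027-04-04 04:00 + 7 h = 2027-04-04 11:00.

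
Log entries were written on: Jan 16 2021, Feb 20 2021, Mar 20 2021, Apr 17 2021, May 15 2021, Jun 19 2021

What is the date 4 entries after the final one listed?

Gaps: 35, 28, 28, 28, 35 days — a mix of 28 and 35. Every date is a Saturday.
Each is the 3rd Saturday of its month.
July 2021 — 3rd Saturday is Jul 17 2021.
August 2021 — 3rd Saturday is Aug 21 2021.
September 2021 — 3rd Saturday is Sep 18 2021.
October 2021 — 3rd Saturday is Oct 16 2021.

Oct 16 2021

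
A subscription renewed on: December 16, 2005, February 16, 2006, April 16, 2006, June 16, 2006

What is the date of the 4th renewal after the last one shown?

Gaps: 62, 59, 61 days — not constant. Every event is on the 16th of the month.
Pattern: the 16th of every 2 months.
August 2006: August 16, 2006.
Next: October 2006 → October 16, 2006.
December 2006: December 16, 2006.
Next: February 2007 → February 16, 2007.

February 16, 2007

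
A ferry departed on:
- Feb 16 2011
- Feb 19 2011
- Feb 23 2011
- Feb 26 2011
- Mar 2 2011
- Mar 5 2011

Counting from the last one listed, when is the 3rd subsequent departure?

Mar 16 2011

Gaps: 3, 4, 3, 4, 3 days — not constant, but cyclic with period 2.
The events fall on every Wednesday and Saturday.
The following Wednesday is Mar 9 2011.
The following Saturday is Mar 12 2011.
Next Wednesday: Mar 16 2011.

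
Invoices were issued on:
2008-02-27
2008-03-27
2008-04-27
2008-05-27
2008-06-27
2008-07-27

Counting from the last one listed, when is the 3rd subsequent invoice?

2008-10-27

The day-of-month is always 27 (29, 31, 30, 31, 30 days between events).
So this recurs on the 27th of each month.
Next: August 2008 → 2008-08-27.
Next: September 2008 → 2008-09-27.
October 2008: 2008-10-27.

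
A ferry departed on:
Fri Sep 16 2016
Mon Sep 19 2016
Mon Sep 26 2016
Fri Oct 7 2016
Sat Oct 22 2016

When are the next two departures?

The spacing grows by 4 each time: 3, 7, 11, 15 days.
Next gap: 19 days. Sat Oct 22 2016 + 19 days = Thu Nov 10 2016.
Next gap: 23 days. Thu Nov 10 2016 + 23 days = Sat Dec 3 2016.

Thu Nov 10 2016, Sat Dec 3 2016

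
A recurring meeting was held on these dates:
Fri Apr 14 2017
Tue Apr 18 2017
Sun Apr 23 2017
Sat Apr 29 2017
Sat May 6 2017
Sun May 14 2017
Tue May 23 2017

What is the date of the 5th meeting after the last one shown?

The spacing grows by 1 each time: 4, 5, 6, 7, 8, 9 days.
Next gap: 10 days. Tue May 23 2017 + 10 days = Fri Jun 2 2017.
Next gap: 11 days. Fri Jun 2 2017 + 11 days = Tue Jun 13 2017.
Next gap: 12 days. Tue Jun 13 2017 + 12 days = Sun Jun 25 2017.
Next gap: 13 days. Sun Jun 25 2017 + 13 days = Sat Jul 8 2017.
Next gap: 14 days. Sat Jul 8 2017 + 14 days = Sat Jul 22 2017.

Sat Jul 22 2017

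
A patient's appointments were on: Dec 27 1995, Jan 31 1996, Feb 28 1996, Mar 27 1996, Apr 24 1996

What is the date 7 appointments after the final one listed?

Nov 27 1996

These are Wednesdays with 35, 28, 28, 28-day gaps.
Each is the final Wednesday of its month — Jan 31 1996 is past the 28th, so '4th Wednesday' doesn't fit.
Last Wednesday of May 1996: May 29 1996.
Last Wednesday of June 1996: Jun 26 1996.
Last Wednesday of July 1996: Jul 31 1996.
Last Wednesday of August 1996: Aug 28 1996.
September 1996 ends with Wednesday Sep 25 1996.
Last Wednesday of October 1996: Oct 30 1996.
Last Wednesday of November 1996: Nov 27 1996.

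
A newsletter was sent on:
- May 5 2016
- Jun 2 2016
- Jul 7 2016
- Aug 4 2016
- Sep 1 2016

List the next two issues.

Oct 6 2016, Nov 3 2016

Gaps: 28, 35, 28, 28 days — a mix of 28 and 35. Every date is a Thursday.
Each is the 1st Thursday of its month.
October 2016 — 1st Thursday is Oct 6 2016.
1st Thursday of November 2016: Nov 3 2016.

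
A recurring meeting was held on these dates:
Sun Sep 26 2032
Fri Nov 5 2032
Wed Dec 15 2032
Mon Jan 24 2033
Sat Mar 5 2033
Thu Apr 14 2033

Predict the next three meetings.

Every event comes 40 days after the last (40, 40, 40, 40, 40).
Thu Apr 14 2033 + 40 days = Tue May 24 2033.
Tue May 24 2033 + 40 days = Sun Jul 3 2033.
Sun Jul 3 2033 + 40 days = Fri Aug 12 2033.

Tue May 24 2033, Sun Jul 3 2033, Fri Aug 12 2033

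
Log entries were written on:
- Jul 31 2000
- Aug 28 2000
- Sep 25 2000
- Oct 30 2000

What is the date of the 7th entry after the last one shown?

These are Mondays with 28, 28, 35-day gaps.
Each is the final Monday of its month — Jul 31 2000 is past the 28th, so '4th Monday' doesn't fit.
November 2000 ends with Monday Nov 27 2000.
December 2000 ends with Monday Dec 25 2000.
Last Monday of January 2001: Jan 29 2001.
Last Monday of February 2001: Feb 26 2001.
Last Monday of March 2001: Mar 26 2001.
April 2001 ends with Monday Apr 30 2001.
May 2001 ends with Monday May 28 2001.

May 28 2001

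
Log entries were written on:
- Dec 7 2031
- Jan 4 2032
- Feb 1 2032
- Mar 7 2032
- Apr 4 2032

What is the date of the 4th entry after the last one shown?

Aug 1 2032

These are Sundays at 28- or 35-day spacing (28, 28, 35, 28).
The pattern: 1st Sunday of the month.
1st Sunday of May 2032: May 2 2032.
June 2032 — 1st Sunday is Jun 6 2032.
1st Sunday of July 2032: Jul 4 2032.
1st Sunday of August 2032: Aug 1 2032.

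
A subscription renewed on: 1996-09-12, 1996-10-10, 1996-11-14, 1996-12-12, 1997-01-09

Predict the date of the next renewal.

1997-02-13

These are Thursdays at 28- or 35-day spacing (28, 35, 28, 28).
The pattern: 2nd Thursday of the month.
2nd Thursday of February 1997: 1997-02-13.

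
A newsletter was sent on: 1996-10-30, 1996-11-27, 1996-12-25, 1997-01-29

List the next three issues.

Every date is a Wednesday; gaps 28, 28, 35 days.
Each is the last Wednesday of its month (at least one falls on the 29th or later, ruling out '4th Wednesday').
February 1997 ends with Wednesday 1997-02-26.
Last Wednesday of March 1997: 1997-03-26.
April 1997 ends with Wednesday 1997-04-30.

1997-02-26, 1997-03-26, 1997-04-30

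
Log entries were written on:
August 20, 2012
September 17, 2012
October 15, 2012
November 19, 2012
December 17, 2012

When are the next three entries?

January 21, 2013; February 18, 2013; March 18, 2013

All dates are Mondays, 28, 28, 35, 28 days apart.
Specifically, the 3rd Monday of each month.
3rd Monday of January 2013: January 21, 2013.
3rd Monday of February 2013: February 18, 2013.
3rd Monday of March 2013: March 18, 2013.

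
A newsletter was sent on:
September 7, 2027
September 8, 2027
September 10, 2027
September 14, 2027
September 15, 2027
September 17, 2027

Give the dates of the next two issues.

Every event lands on a Tuesday or Wednesday or Friday (gaps cycle 1, 2, 4, 1, 2).
So the schedule is: every Tuesday, Wednesday and Friday.
Next Tuesday: September 21, 2027.
The following Wednesday is September 22, 2027.

September 21, 2027; September 22, 2027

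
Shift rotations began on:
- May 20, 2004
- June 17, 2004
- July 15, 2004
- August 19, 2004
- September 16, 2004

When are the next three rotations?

October 21, 2004; November 18, 2004; December 16, 2004

All dates are Thursdays, 28, 28, 35, 28 days apart.
Specifically, the 3rd Thursday of each month.
3rd Thursday of October 2004: October 21, 2004.
3rd Thursday of November 2004: November 18, 2004.
December 2004 — 3rd Thursday is December 16, 2004.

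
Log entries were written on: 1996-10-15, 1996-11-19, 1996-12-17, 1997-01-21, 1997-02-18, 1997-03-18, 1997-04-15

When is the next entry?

All dates are Tuesdays, 35, 28, 35, 28, 28, 28 days apart.
Specifically, the 3rd Tuesday of each month.
May 1997 — 3rd Tuesday is 1997-05-20.

1997-05-20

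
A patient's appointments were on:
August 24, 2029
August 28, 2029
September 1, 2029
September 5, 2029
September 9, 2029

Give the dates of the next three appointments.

The spacing is 4, 4, 4, 4 days — always 4 days.
September 9, 2029 + 4 days = September 13, 2029.
September 13, 2029 + 4 days = September 17, 2029.
September 17, 2029 + 4 days = September 21, 2029.

September 13, 2029; September 17, 2029; September 21, 2029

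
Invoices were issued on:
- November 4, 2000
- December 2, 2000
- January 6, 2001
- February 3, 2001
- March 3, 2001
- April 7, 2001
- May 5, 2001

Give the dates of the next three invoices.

June 2, 2001; July 7, 2001; August 4, 2001

These are Saturdays at 28- or 35-day spacing (28, 35, 28, 28, 35, 28).
The pattern: 1st Saturday of the month.
1st Saturday of June 2001: June 2, 2001.
1st Saturday of July 2001: July 7, 2001.
August 2001 — 1st Saturday is August 4, 2001.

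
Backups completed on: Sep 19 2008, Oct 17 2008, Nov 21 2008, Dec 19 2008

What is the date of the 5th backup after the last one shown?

These are Fridays at 28- or 35-day spacing (28, 35, 28).
The pattern: 3rd Friday of the month.
3rd Friday of January 2009: Jan 16 2009.
February 2009 — 3rd Friday is Feb 20 2009.
3rd Friday of March 2009: Mar 20 2009.
3rd Friday of April 2009: Apr 17 2009.
3rd Friday of May 2009: May 15 2009.

May 15 2009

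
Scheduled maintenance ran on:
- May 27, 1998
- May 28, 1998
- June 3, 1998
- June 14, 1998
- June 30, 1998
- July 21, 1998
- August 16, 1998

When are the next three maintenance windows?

The spacing grows by 5 each time: 1, 6, 11, 16, 21, 26 days.
Next gap: 31 days. August 16, 1998 + 31 days = September 16, 1998.
Next gap: 36 days. September 16, 1998 + 36 days = October 22, 1998.
Next gap: 41 days. October 22, 1998 + 41 days = December 2, 1998.

September 16, 1998; October 22, 1998; December 2, 1998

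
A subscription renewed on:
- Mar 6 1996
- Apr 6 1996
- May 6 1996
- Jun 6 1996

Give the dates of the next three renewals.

Jul 6 1996, Aug 6 1996, Sep 6 1996

Each date is the 6th; the gaps (31, 30, 31) track the month lengths.
The rule is the 6th of each month.
July 1996: Jul 6 1996.
August 1996: Aug 6 1996.
September 1996: Sep 6 1996.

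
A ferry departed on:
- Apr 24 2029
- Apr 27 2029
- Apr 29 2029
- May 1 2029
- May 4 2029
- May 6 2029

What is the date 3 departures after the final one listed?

May 13 2029

Every event lands on a Tuesday or Friday or Sunday (gaps cycle 3, 2, 2, 3, 2).
So the schedule is: every Tuesday, Friday and Sunday.
Next Tuesday: May 8 2029.
Next Friday: May 11 2029.
Next Sunday: May 13 2029.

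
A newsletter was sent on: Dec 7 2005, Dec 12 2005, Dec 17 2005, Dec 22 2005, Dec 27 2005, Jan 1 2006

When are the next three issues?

Every event comes 5 days after the last (5, 5, 5, 5, 5).
Jan 1 2006 + 5 days = Jan 6 2006.
Jan 6 2006 + 5 days = Jan 11 2006.
Jan 11 2006 + 5 days = Jan 16 2006.

Jan 6 2006, Jan 11 2006, Jan 16 2006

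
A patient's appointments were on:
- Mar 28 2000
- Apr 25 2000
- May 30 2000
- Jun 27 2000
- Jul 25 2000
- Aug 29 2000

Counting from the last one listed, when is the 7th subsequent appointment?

Mar 27 2001

These are Tuesdays with 28, 35, 28, 28, 35-day gaps.
Each is the final Tuesday of its month — May 30 2000 is past the 28th, so '4th Tuesday' doesn't fit.
September 2000 ends with Tuesday Sep 26 2000.
Last Tuesday of October 2000: Oct 31 2000.
Last Tuesday of November 2000: Nov 28 2000.
December 2000 ends with Tuesday Dec 26 2000.
Last Tuesday of January 2001: Jan 30 2001.
February 2001 ends with Tuesday Feb 27 2001.
March 2001 ends with Tuesday Mar 27 2001.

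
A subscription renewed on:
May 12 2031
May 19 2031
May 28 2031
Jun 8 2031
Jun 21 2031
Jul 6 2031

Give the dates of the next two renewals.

The spacing grows by 2 each time: 7, 9, 11, 13, 15 days.
Next gap: 17 days. Jul 6 2031 + 17 days = Jul 23 2031.
Next gap: 19 days. Jul 23 2031 + 19 days = Aug 11 2031.

Jul 23 2031, Aug 11 2031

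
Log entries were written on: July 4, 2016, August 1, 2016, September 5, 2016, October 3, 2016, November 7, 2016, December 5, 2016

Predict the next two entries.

January 2, 2017; February 6, 2017

These are Mondays at 28- or 35-day spacing (28, 35, 28, 35, 28).
The pattern: 1st Monday of the month.
1st Monday of January 2017: January 2, 2017.
1st Monday of February 2017: February 6, 2017.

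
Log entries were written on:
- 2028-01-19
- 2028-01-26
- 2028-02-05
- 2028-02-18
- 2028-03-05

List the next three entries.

Gaps: 7, 10, 13, 16 days — each gap is 3 larger than the previous one.
Next gap: 19 days. 2028-03-05 + 19 days = 2028-03-24.
Next gap: 22 days. 2028-03-24 + 22 days = 2028-04-15.
Next gap: 25 days. 2028-04-15 + 25 days = 2028-05-10.

2028-03-24, 2028-04-15, 2028-05-10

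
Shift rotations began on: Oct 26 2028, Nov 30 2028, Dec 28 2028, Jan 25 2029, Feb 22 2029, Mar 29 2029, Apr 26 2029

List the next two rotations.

These are Thursdays with 35, 28, 28, 28, 35, 28-day gaps.
Each is the final Thursday of its month — Nov 30 2028 is past the 28th, so '4th Thursday' doesn't fit.
May 2029 ends with Thursday May 31 2029.
Last Thursday of June 2029: Jun 28 2029.

May 31 2029, Jun 28 2029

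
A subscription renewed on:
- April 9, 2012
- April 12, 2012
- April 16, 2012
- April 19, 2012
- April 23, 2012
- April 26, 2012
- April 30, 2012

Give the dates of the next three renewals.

May 3, 2012; May 7, 2012; May 10, 2012

Gaps: 3, 4, 3, 4, 3, 4 days — not constant, but cyclic with period 2.
The events fall on every Monday and Thursday.
Next Thursday: May 3, 2012.
The following Monday is May 7, 2012.
Next Thursday: May 10, 2012.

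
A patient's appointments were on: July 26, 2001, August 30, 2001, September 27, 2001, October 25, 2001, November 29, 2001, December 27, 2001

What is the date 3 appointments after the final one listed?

Every date is a Thursday; gaps 35, 28, 28, 35, 28 days.
Each is the last Thursday of its month (at least one falls on the 29th or later, ruling out '4th Thursday').
Last Thursday of January 2002: January 31, 2002.
February 2002 ends with Thursday February 28, 2002.
March 2002 ends with Thursday March 28, 2002.

March 28, 2002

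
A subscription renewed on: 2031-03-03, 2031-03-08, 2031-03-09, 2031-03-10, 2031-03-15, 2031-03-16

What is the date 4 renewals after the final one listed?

Gaps: 5, 1, 1, 5, 1 days — not constant, but cyclic with period 3.
The events fall on every Monday, Saturday and Sunday.
The following Monday is 2031-03-17.
The following Saturday is 2031-03-22.
Next Sunday: 2031-03-23.
Next Monday: 2031-03-24.

2031-03-24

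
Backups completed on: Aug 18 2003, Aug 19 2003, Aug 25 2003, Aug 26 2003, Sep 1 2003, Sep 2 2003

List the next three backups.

Sep 8 2003, Sep 9 2003, Sep 15 2003

Every event lands on a Monday or Tuesday (gaps cycle 1, 6, 1, 6, 1).
So the schedule is: every Monday and Tuesday.
The following Monday is Sep 8 2003.
Next Tuesday: Sep 9 2003.
The following Monday is Sep 15 2003.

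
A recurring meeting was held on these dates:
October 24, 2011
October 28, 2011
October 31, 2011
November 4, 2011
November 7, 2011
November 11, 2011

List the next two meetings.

Every event lands on a Monday or Friday (gaps cycle 4, 3, 4, 3, 4).
So the schedule is: every Monday and Friday.
The following Monday is November 14, 2011.
The following Friday is November 18, 2011.

November 14, 2011; November 18, 2011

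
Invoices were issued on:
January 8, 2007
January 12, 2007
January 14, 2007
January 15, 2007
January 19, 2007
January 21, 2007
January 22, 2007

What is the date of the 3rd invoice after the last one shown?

Every event lands on a Monday or Friday or Sunday (gaps cycle 4, 2, 1, 4, 2, 1).
So the schedule is: every Monday, Friday and Sunday.
The following Friday is January 26, 2007.
Next Sunday: January 28, 2007.
Next Monday: January 29, 2007.

January 29, 2007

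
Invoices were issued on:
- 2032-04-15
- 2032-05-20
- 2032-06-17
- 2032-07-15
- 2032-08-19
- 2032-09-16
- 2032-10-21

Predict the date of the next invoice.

2032-11-18

These are Thursdays at 28- or 35-day spacing (35, 28, 28, 35, 28, 35).
The pattern: 3rd Thursday of the month.
November 2032 — 3rd Thursday is 2032-11-18.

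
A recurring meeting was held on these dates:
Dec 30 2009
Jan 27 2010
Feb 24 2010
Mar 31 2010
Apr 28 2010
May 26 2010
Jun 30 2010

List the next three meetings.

Jul 28 2010, Aug 25 2010, Sep 29 2010

Every date is a Wednesday; gaps 28, 28, 35, 28, 28, 35 days.
Each is the last Wednesday of its month (at least one falls on the 29th or later, ruling out '4th Wednesday').
Last Wednesday of July 2010: Jul 28 2010.
August 2010 ends with Wednesday Aug 25 2010.
Last Wednesday of September 2010: Sep 29 2010.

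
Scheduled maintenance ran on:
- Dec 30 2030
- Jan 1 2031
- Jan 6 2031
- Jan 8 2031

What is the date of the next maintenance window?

Jan 13 2031

The gap pattern 2, 5, 2 repeats every 2 events.
These are the Mondays and Wednesdays of each week.
Next Monday: Jan 13 2031.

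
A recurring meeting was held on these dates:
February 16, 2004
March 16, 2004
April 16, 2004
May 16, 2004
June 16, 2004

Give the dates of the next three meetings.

Each date is the 16th; the gaps (29, 31, 30, 31) track the month lengths.
The rule is the 16th of each month.
Next: July 2004 → July 16, 2004.
August 2004: August 16, 2004.
September 2004: September 16, 2004.

July 16, 2004; August 16, 2004; September 16, 2004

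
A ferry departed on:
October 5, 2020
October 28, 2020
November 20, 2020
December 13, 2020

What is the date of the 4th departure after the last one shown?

The spacing is 23, 23, 23 days — always 23 days.
December 13, 2020 + 23 days = January 5, 2021.
January 5, 2021 + 23 days = January 28, 2021.
January 28, 2021 + 23 days = February 20, 2021.
February 20, 2021 + 23 days = March 15, 2021.

March 15, 2021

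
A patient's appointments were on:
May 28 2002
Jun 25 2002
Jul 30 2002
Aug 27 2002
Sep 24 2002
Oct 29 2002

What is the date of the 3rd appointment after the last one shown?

Jan 28 2003

Every date is a Tuesday; gaps 28, 35, 28, 28, 35 days.
Each is the last Tuesday of its month (at least one falls on the 29th or later, ruling out '4th Tuesday').
Last Tuesday of November 2002: Nov 26 2002.
December 2002 ends with Tuesday Dec 31 2002.
Last Tuesday of January 2003: Jan 28 2003.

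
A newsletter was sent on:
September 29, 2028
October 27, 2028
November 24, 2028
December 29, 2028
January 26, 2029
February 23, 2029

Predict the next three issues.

March 30, 2029; April 27, 2029; May 25, 2029

Every date is a Friday; gaps 28, 28, 35, 28, 28 days.
Each is the last Friday of its month (at least one falls on the 29th or later, ruling out '4th Friday').
March 2029 ends with Friday March 30, 2029.
Last Friday of April 2029: April 27, 2029.
Last Friday of May 2029: May 25, 2029.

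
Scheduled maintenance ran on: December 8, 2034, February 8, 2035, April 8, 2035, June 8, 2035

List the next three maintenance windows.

August 8, 2035; October 8, 2035; December 8, 2035

The day-of-month is always 8 (62, 59, 61 days between events).
So this recurs on the 8th of every 2 months.
August 2035: August 8, 2035.
Next: October 2035 → October 8, 2035.
Next: December 2035 → December 8, 2035.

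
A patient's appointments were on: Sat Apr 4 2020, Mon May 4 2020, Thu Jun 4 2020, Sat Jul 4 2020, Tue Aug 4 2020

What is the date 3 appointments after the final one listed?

Each date is the 4th; the gaps (30, 31, 30, 31) track the month lengths.
The rule is the 4th of each month.
September 2020: Fri Sep 4 2020.
Next: October 2020 → Sun Oct 4 2020.
November 2020: Wed Nov 4 2020.

Wed Nov 4 2020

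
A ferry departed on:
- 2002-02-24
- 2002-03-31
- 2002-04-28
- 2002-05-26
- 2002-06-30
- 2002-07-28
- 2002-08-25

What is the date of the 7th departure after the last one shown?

2003-03-30

These are Sundays with 35, 28, 28, 35, 28, 28-day gaps.
Each is the final Sunday of its month — 2002-03-31 is past the 28th, so '4th Sunday' doesn't fit.
September 2002 ends with Sunday 2002-09-29.
October 2002 ends with Sunday 2002-10-27.
Last Sunday of November 2002: 2002-11-24.
December 2002 ends with Sunday 2002-12-29.
January 2003 ends with Sunday 2003-01-26.
February 2003 ends with Sunday 2003-02-23.
March 2003 ends with Sunday 2003-03-30.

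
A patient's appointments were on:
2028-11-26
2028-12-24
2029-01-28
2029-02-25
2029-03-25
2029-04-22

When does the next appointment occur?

These are Sundays at 28- or 35-day spacing (28, 35, 28, 28, 28).
The pattern: 4th Sunday of the month.
4th Sunday of May 2029: 2029-05-27.

2029-05-27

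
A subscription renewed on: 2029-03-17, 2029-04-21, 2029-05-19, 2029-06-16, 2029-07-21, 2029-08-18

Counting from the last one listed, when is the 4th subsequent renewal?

2029-12-15

Gaps: 35, 28, 28, 35, 28 days — a mix of 28 and 35. Every date is a Saturday.
Each is the 3rd Saturday of its month.
September 2029 — 3rd Saturday is 2029-09-15.
3rd Saturday of October 2029: 2029-10-20.
3rd Saturday of November 2029: 2029-11-17.
3rd Saturday of December 2029: 2029-12-15.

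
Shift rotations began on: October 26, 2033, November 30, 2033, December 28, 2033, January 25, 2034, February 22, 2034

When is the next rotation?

March 29, 2034

All Wednesdays; the gaps (35, 28, 28, 28) vary with month length.
This is the last Wednesday of each month.
March 2034 ends with Wednesday March 29, 2034.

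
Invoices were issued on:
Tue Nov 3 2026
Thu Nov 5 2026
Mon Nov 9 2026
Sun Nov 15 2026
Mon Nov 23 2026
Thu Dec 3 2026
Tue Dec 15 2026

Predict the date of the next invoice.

Gaps: 2, 4, 6, 8, 10, 12 days — each gap is 2 larger than the previous one.
Next gap: 14 days. Tue Dec 15 2026 + 14 days = Tue Dec 29 2026.

Tue Dec 29 2026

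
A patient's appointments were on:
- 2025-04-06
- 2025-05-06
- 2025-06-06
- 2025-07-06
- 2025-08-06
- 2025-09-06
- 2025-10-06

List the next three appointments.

2025-11-06, 2025-12-06, 2026-01-06

Each date is the 6th; the gaps (30, 31, 30, 31, 31, 30) track the month lengths.
The rule is the 6th of each month.
November 2025: 2025-11-06.
Next: December 2025 → 2025-12-06.
Next: January 2026 → 2026-01-06.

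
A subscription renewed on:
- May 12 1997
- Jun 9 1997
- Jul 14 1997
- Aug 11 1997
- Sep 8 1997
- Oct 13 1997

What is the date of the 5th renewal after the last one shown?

Mar 9 1998

These are Mondays at 28- or 35-day spacing (28, 35, 28, 28, 35).
The pattern: 2nd Monday of the month.
2nd Monday of November 1997: Nov 10 1997.
2nd Monday of December 1997: Dec 8 1997.
2nd Monday of January 1998: Jan 12 1998.
February 1998 — 2nd Monday is Feb 9 1998.
2nd Monday of March 1998: Mar 9 1998.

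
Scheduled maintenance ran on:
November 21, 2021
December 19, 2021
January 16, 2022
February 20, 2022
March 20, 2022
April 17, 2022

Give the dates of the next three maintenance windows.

These are Sundays at 28- or 35-day spacing (28, 28, 35, 28, 28).
The pattern: 3rd Sunday of the month.
3rd Sunday of May 2022: May 15, 2022.
June 2022 — 3rd Sunday is June 19, 2022.
July 2022 — 3rd Sunday is July 17, 2022.

May 15, 2022; June 19, 2022; July 17, 2022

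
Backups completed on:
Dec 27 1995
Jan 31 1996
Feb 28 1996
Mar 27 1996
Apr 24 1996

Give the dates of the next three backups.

May 29 1996, Jun 26 1996, Jul 31 1996

These are Wednesdays with 35, 28, 28, 28-day gaps.
Each is the final Wednesday of its month — Jan 31 1996 is past the 28th, so '4th Wednesday' doesn't fit.
Last Wednesday of May 1996: May 29 1996.
Last Wednesday of June 1996: Jun 26 1996.
Last Wednesday of July 1996: Jul 31 1996.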